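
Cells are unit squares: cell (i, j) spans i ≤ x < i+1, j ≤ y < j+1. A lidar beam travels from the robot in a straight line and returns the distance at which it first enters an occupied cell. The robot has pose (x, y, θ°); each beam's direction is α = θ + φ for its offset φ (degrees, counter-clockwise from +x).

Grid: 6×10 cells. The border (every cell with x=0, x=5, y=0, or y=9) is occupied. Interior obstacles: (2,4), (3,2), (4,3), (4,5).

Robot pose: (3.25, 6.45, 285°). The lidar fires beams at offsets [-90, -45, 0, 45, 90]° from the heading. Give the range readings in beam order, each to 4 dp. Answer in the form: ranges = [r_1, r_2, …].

beam 1: φ=-90°, α=195°
  direction (-0.9659, -0.2588); cell (3,6); t to first gridline: x 0.2588, y 1.7387 (then +1.0353 / +3.8637)
    (2,6) via x @ 0.2588
    (1,6) via x @ 1.2941
    (1,5) via y @ 1.7387
    (0,5) via x @ 2.3294  # hit
  → r_1 = 2.3294
beam 2: φ=-45°, α=240°
  direction (-0.5000, -0.8660); cell (3,6); t to first gridline: x 0.5000, y 0.5196 (then +2.0000 / +1.1547)
    (2,6) via x @ 0.5000
    (2,5) via y @ 0.5196
    (2,4) via y @ 1.6743  # hit
  → r_2 = 1.6743
beam 3: φ=0°, α=285°
  direction (0.2588, -0.9659); cell (3,6); t to first gridline: x 2.8978, y 0.4659 (then +3.8637 / +1.0353)
    (3,5) via y @ 0.4659
    (3,4) via y @ 1.5012
    (3,3) via y @ 2.5364
    (4,3) via x @ 2.8978  # hit
  → r_3 = 2.8978
beam 4: φ=45°, α=330°
  direction (0.8660, -0.5000); cell (3,6); t to first gridline: x 0.8660, y 0.9000 (then +1.1547 / +2.0000)
    (4,6) via x @ 0.8660
    (4,5) via y @ 0.9000  # hit
  → r_4 = 0.9000
beam 5: φ=90°, α=15°
  direction (0.9659, 0.2588); cell (3,6); t to first gridline: x 0.7765, y 2.1250 (then +1.0353 / +3.8637)
    (4,6) via x @ 0.7765
    (5,6) via x @ 1.8117  # hit
  → r_5 = 1.8117

ranges = [2.3294, 1.6743, 2.8978, 0.9000, 1.8117]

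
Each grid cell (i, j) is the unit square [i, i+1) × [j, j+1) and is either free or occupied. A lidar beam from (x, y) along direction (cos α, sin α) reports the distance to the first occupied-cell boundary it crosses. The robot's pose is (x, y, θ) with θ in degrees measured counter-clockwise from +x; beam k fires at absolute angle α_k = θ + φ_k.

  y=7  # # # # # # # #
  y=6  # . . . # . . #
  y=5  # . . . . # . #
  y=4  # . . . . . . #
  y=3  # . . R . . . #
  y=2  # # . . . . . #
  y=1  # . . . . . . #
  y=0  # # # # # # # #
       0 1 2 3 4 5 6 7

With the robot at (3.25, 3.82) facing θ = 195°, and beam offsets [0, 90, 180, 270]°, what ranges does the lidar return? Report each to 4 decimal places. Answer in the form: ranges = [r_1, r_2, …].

ranges = [2.3294, 2.9195, 3.8823, 3.2922]

beam 1: φ=0°, α=195°
  d=(-0.9659,-0.2588)  start (3,3)  tX=0.2588 tY=3.1682  stride 1/|dx|=1.0353 1/|dy|=3.8637
    cross x-line → (2,3), t=0.2588
    cross x-line → (1,3), t=1.2941
    cross x-line → (0,3), t=2.3294 (wall)
  → r_1 = 2.3294
beam 2: φ=90°, α=285°
  d=(0.2588,-0.9659)  start (3,3)  tX=2.8978 tY=0.8489  stride 1/|dx|=3.8637 1/|dy|=1.0353
    cross y-line → (3,2), t=0.8489
    cross y-line → (3,1), t=1.8842
    cross x-line → (4,1), t=2.8978
    cross y-line → (4,0), t=2.9195 (wall)
  → r_2 = 2.9195
beam 3: φ=180°, α=15°
  d=(0.9659,0.2588)  start (3,3)  tX=0.7765 tY=0.6955  stride 1/|dx|=1.0353 1/|dy|=3.8637
    cross y-line → (3,4), t=0.6955
    cross x-line → (4,4), t=0.7765
    cross x-line → (5,4), t=1.8117
    cross x-line → (6,4), t=2.8470
    cross x-line → (7,4), t=3.8823 (wall)
  → r_3 = 3.8823
beam 4: φ=270°, α=105°
  d=(-0.2588,0.9659)  start (3,3)  tX=0.9659 tY=0.1863  stride 1/|dx|=3.8637 1/|dy|=1.0353
    cross y-line → (3,4), t=0.1863
    cross x-line → (2,4), t=0.9659
    cross y-line → (2,5), t=1.2216
    cross y-line → (2,6), t=2.2569
    cross y-line → (2,7), t=3.2922 (wall)
  → r_4 = 3.2922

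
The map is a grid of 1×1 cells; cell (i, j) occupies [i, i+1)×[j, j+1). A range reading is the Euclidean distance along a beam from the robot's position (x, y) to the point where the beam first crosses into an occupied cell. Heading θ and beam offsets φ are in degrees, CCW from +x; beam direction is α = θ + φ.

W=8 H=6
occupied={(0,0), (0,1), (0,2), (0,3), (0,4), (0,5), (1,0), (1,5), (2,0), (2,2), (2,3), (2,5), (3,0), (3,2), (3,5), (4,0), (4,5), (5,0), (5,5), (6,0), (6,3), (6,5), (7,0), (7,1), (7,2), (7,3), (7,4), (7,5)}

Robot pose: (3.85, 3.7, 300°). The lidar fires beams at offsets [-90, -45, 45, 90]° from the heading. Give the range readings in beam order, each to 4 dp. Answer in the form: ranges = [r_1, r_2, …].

ranges = [0.9815, 0.7247, 2.2258, 2.6000]

beam 1: φ=-90°, α=210°
  cosα=-0.8660 sinα=-0.5000 | (3,3) | tMaxX 0.9815 tMaxY 1.4000 | tΔX 1.1547 tΔY 2.0000
    t=0.9815 [x] (2,3) — stop
  → r_1 = 0.9815
beam 2: φ=-45°, α=255°
  cosα=-0.2588 sinα=-0.9659 | (3,3) | tMaxX 3.2841 tMaxY 0.7247 | tΔX 3.8637 tΔY 1.0353
    t=0.7247 [y] (3,2) — stop
  → r_2 = 0.7247
beam 3: φ=45°, α=345°
  cosα=0.9659 sinα=-0.2588 | (3,3) | tMaxX 0.1553 tMaxY 2.7046 | tΔX 1.0353 tΔY 3.8637
    t=0.1553 [x] (4,3)
    t=1.1906 [x] (5,3)
    t=2.2258 [x] (6,3) — stop
  → r_3 = 2.2258
beam 4: φ=90°, α=30°
  cosα=0.8660 sinα=0.5000 | (3,3) | tMaxX 0.1732 tMaxY 0.6000 | tΔX 1.1547 tΔY 2.0000
    t=0.1732 [x] (4,3)
    t=0.6000 [y] (4,4)
    t=1.3279 [x] (5,4)
    t=2.4826 [x] (6,4)
    t=2.6000 [y] (6,5) — stop
  → r_4 = 2.6000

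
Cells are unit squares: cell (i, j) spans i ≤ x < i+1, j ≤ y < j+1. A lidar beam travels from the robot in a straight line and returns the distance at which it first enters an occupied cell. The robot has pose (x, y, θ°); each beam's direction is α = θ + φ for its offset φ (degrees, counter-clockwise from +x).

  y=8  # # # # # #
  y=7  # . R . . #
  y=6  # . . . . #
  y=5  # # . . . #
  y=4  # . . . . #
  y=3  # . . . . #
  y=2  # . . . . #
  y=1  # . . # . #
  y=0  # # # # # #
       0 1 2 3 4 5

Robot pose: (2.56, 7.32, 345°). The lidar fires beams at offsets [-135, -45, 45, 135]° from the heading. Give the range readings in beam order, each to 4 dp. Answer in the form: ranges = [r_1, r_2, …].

beam 1: φ=-135°, α=210°
  d=(-0.8660,-0.5000)  start (2,7)  tX=0.6466 tY=0.6400  stride 1/|dx|=1.1547 1/|dy|=2.0000
    cross y-line → (2,6), t=0.6400
    cross x-line → (1,6), t=0.6466
    cross x-line → (0,6), t=1.8013 (wall)
  → r_1 = 1.8013
beam 2: φ=-45°, α=300°
  d=(0.5000,-0.8660)  start (2,7)  tX=0.8800 tY=0.3695  stride 1/|dx|=2.0000 1/|dy|=1.1547
    cross y-line → (2,6), t=0.3695
    cross x-line → (3,6), t=0.8800
    cross y-line → (3,5), t=1.5242
    cross y-line → (3,4), t=2.6789
    cross x-line → (4,4), t=2.8800
    cross y-line → (4,3), t=3.8336
    cross x-line → (5,3), t=4.8800 (wall)
  → r_2 = 4.8800
beam 3: φ=45°, α=30°
  d=(0.8660,0.5000)  start (2,7)  tX=0.5081 tY=1.3600  stride 1/|dx|=1.1547 1/|dy|=2.0000
    cross x-line → (3,7), t=0.5081
    cross y-line → (3,8), t=1.3600 (wall)
  → r_3 = 1.3600
beam 4: φ=135°, α=120°
  d=(-0.5000,0.8660)  start (2,7)  tX=1.1200 tY=0.7852  stride 1/|dx|=2.0000 1/|dy|=1.1547
    cross y-line → (2,8), t=0.7852 (wall)
  → r_4 = 0.7852

ranges = [1.8013, 4.8800, 1.3600, 0.7852]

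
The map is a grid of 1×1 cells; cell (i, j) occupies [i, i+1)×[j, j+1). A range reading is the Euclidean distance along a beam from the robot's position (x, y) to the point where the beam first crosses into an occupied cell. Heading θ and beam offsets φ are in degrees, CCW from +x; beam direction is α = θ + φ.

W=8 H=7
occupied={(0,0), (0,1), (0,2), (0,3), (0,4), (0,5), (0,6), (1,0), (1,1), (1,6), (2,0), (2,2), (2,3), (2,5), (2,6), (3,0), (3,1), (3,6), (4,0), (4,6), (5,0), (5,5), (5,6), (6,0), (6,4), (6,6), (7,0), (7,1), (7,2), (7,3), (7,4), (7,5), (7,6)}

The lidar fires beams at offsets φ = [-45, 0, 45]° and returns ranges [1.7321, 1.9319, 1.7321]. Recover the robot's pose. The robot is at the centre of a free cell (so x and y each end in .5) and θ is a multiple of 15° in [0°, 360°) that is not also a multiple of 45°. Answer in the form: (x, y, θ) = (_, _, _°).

(x, y, θ) = (4.5, 4.5, 165°)

Candidates: 23 free-cell centres × 16 headings = 368 poses. Raycast each; keep the one whose scan matches to 4 dp.
  (1.5, 4.5, 150°): beam 1 = 1.5529 ≠ 1.7321 ✗
  (3.5, 3.5, 195°): beam 1 = 0.5774 ≠ 1.7321 ✗
  (6.5, 2.5, 150°): beam 1 = 1.5529 ≠ 1.7321 ✗
  …
  (4.5, 4.5, 165°): r_1=1.7321, r_2=1.9319, r_3=1.7321 — all match ✓
No second candidate reproduces the full scan.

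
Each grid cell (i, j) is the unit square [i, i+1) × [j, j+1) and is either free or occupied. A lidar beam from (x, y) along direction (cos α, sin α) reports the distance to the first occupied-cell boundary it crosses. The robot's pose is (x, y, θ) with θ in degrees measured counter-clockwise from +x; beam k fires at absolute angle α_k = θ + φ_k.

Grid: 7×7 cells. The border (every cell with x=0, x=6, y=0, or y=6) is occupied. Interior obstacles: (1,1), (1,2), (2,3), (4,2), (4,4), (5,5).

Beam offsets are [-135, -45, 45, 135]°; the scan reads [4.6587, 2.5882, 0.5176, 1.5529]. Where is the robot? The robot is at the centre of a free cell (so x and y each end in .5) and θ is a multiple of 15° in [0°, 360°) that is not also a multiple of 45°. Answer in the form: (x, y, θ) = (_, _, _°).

The pose lattice has 19·16 = 304 candidates. Test each by forward raycasting.
  (3.5, 4.5, 60°): beam 1 = 1.9319 ≠ 4.6587 ✗
  (2.5, 5.5, 195°): beam 1 = 0.5774 ≠ 4.6587 ✗
  (1.5, 4.5, 105°): beam 1 = 1.0000 ≠ 4.6587 ✗
  (5.5, 1.5, 210°): beam 1 = 1.9319 ≠ 4.6587 ✗
  (5.5, 3.5, 330°): beam 1 = 3.6235 ≠ 4.6587 ✗
  …
  (5.5, 3.5, 300°): r_1=4.6587, r_2=2.5882, r_3=0.5176, r_4=1.5529 — all match ✓
Only this pose fits every beam.

(x, y, θ) = (5.5, 3.5, 300°)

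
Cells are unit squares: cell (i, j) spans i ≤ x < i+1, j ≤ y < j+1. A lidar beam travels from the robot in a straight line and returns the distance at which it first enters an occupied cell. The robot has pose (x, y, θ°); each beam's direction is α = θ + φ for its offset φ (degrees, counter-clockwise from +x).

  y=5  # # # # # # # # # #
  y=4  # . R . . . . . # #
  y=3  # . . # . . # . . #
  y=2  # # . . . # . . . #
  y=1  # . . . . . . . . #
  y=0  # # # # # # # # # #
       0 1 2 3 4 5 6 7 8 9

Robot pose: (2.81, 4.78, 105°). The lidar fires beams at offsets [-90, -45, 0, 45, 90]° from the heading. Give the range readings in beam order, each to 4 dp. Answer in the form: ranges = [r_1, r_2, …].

ranges = [0.8500, 0.2540, 0.2278, 0.4400, 1.8738]

beam 1: φ=-90°, α=15°
  cosα=0.9659 sinα=0.2588 | (2,4) | tMaxX 0.1967 tMaxY 0.8500 | tΔX 1.0353 tΔY 3.8637
    t=0.1967 [x] (3,4)
    t=0.8500 [y] (3,5) — stop
  → r_1 = 0.8500
beam 2: φ=-45°, α=60°
  cosα=0.5000 sinα=0.8660 | (2,4) | tMaxX 0.3800 tMaxY 0.2540 | tΔX 2.0000 tΔY 1.1547
    t=0.2540 [y] (2,5) — stop
  → r_2 = 0.2540
beam 3: φ=0°, α=105°
  cosα=-0.2588 sinα=0.9659 | (2,4) | tMaxX 3.1296 tMaxY 0.2278 | tΔX 3.8637 tΔY 1.0353
    t=0.2278 [y] (2,5) — stop
  → r_3 = 0.2278
beam 4: φ=45°, α=150°
  cosα=-0.8660 sinα=0.5000 | (2,4) | tMaxX 0.9353 tMaxY 0.4400 | tΔX 1.1547 tΔY 2.0000
    t=0.4400 [y] (2,5) — stop
  → r_4 = 0.4400
beam 5: φ=90°, α=195°
  cosα=-0.9659 sinα=-0.2588 | (2,4) | tMaxX 0.8386 tMaxY 3.0137 | tΔX 1.0353 tΔY 3.8637
    t=0.8386 [x] (1,4)
    t=1.8738 [x] (0,4) — stop
  → r_5 = 1.8738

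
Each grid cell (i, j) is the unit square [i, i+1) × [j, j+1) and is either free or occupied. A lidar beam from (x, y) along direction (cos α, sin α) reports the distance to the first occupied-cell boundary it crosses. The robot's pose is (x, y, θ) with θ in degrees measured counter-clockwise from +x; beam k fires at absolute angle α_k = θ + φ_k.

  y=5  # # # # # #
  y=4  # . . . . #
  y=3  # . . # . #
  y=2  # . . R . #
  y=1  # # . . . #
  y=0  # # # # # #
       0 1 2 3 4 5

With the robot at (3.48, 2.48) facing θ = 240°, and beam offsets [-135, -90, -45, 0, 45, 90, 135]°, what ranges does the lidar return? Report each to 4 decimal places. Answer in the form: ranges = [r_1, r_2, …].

beam 1: φ=-135°, α=105°
  direction (-0.2588, 0.9659); cell (3,2); t to first gridline: x 1.8546, y 0.5383 (then +3.8637 / +1.0353)
    (3,3) via y @ 0.5383  # hit
  → r_1 = 0.5383
beam 2: φ=-90°, α=150°
  direction (-0.8660, 0.5000); cell (3,2); t to first gridline: x 0.5543, y 1.0400 (then +1.1547 / +2.0000)
    (2,2) via x @ 0.5543
    (2,3) via y @ 1.0400
    (1,3) via x @ 1.7090
    (0,3) via x @ 2.8637  # hit
  → r_2 = 2.8637
beam 3: φ=-45°, α=195°
  direction (-0.9659, -0.2588); cell (3,2); t to first gridline: x 0.4969, y 1.8546 (then +1.0353 / +3.8637)
    (2,2) via x @ 0.4969
    (1,2) via x @ 1.5322
    (1,1) via y @ 1.8546  # hit
  → r_3 = 1.8546
beam 4: φ=0°, α=240°
  direction (-0.5000, -0.8660); cell (3,2); t to first gridline: x 0.9600, y 0.5543 (then +2.0000 / +1.1547)
    (3,1) via y @ 0.5543
    (2,1) via x @ 0.9600
    (2,0) via y @ 1.7090  # hit
  → r_4 = 1.7090
beam 5: φ=45°, α=285°
  direction (0.2588, -0.9659); cell (3,2); t to first gridline: x 2.0091, y 0.4969 (then +3.8637 / +1.0353)
    (3,1) via y @ 0.4969
    (3,0) via y @ 1.5322  # hit
  → r_5 = 1.5322
beam 6: φ=90°, α=330°
  direction (0.8660, -0.5000); cell (3,2); t to first gridline: x 0.6004, y 0.9600 (then +1.1547 / +2.0000)
    (4,2) via x @ 0.6004
    (4,1) via y @ 0.9600
    (5,1) via x @ 1.7551  # hit
  → r_6 = 1.7551
beam 7: φ=135°, α=15°
  direction (0.9659, 0.2588); cell (3,2); t to first gridline: x 0.5383, y 2.0091 (then +1.0353 / +3.8637)
    (4,2) via x @ 0.5383
    (5,2) via x @ 1.5736  # hit
  → r_7 = 1.5736

ranges = [0.5383, 2.8637, 1.8546, 1.7090, 1.5322, 1.7551, 1.5736]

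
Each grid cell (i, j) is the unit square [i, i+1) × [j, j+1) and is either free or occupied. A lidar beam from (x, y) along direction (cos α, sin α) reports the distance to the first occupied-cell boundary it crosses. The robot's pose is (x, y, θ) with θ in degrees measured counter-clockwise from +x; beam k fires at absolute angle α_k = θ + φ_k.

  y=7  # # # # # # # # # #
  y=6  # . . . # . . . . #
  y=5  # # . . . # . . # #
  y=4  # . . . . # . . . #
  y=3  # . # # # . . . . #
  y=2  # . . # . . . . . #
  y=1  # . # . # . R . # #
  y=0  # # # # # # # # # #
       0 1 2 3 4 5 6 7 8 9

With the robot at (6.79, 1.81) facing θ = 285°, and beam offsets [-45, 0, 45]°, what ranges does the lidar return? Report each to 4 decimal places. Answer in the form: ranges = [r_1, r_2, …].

ranges = [0.9353, 0.8386, 1.3972]

beam 1: φ=-45°, α=240°
  dir = (cos 240°, sin 240°) = (-0.5000, -0.8660); from cell (6,1)
  next x-line at t=1.5800, next y-line at t=0.9353; Δt_x=2.0000, Δt_y=1.1547
    y: enter (6,0) at t=0.9353 ← occupied
  → r_1 = 0.9353
beam 2: φ=0°, α=285°
  dir = (cos 285°, sin 285°) = (0.2588, -0.9659); from cell (6,1)
  next x-line at t=0.8114, next y-line at t=0.8386; Δt_x=3.8637, Δt_y=1.0353
    x: enter (7,1) at t=0.8114
    y: enter (7,0) at t=0.8386 ← occupied
  → r_2 = 0.8386
beam 3: φ=45°, α=330°
  dir = (cos 330°, sin 330°) = (0.8660, -0.5000); from cell (6,1)
  next x-line at t=0.2425, next y-line at t=1.6200; Δt_x=1.1547, Δt_y=2.0000
    x: enter (7,1) at t=0.2425
    x: enter (8,1) at t=1.3972 ← occupied
  → r_3 = 1.3972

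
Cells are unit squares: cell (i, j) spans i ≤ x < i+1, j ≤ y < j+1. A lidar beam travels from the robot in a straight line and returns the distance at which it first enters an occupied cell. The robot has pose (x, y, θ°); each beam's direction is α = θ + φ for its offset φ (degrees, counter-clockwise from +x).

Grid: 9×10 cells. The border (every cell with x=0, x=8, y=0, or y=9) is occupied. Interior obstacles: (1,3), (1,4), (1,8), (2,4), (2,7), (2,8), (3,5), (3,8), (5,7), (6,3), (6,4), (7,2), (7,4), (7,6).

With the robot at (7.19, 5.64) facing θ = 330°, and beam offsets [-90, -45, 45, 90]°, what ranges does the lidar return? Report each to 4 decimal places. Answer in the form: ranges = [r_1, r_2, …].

beam 1: φ=-90°, α=240°
  dir = (cos 240°, sin 240°) = (-0.5000, -0.8660); from cell (7,5)
  next x-line at t=0.3800, next y-line at t=0.7390; Δt_x=2.0000, Δt_y=1.1547
    x: enter (6,5) at t=0.3800
    y: enter (6,4) at t=0.7390 ← occupied
  → r_1 = 0.7390
beam 2: φ=-45°, α=285°
  dir = (cos 285°, sin 285°) = (0.2588, -0.9659); from cell (7,5)
  next x-line at t=3.1296, next y-line at t=0.6626; Δt_x=3.8637, Δt_y=1.0353
    y: enter (7,4) at t=0.6626 ← occupied
  → r_2 = 0.6626
beam 3: φ=45°, α=15°
  dir = (cos 15°, sin 15°) = (0.9659, 0.2588); from cell (7,5)
  next x-line at t=0.8386, next y-line at t=1.3909; Δt_x=1.0353, Δt_y=3.8637
    x: enter (8,5) at t=0.8386 ← occupied
  → r_3 = 0.8386
beam 4: φ=90°, α=60°
  dir = (cos 60°, sin 60°) = (0.5000, 0.8660); from cell (7,5)
  next x-line at t=1.6200, next y-line at t=0.4157; Δt_x=2.0000, Δt_y=1.1547
    y: enter (7,6) at t=0.4157 ← occupied
  → r_4 = 0.4157

ranges = [0.7390, 0.6626, 0.8386, 0.4157]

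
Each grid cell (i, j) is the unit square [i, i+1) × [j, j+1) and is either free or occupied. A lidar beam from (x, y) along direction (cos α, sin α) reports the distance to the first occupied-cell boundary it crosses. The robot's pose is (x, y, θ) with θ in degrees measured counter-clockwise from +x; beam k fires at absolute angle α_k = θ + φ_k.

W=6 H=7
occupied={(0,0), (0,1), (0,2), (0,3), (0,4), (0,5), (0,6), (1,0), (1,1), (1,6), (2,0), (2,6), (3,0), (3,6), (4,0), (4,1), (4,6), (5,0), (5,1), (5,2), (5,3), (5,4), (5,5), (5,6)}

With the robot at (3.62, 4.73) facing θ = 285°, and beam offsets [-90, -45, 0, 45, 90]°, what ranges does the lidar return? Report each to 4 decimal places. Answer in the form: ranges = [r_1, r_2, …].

ranges = [2.7124, 3.2400, 2.8263, 1.5935, 1.4287]

beam 1: φ=-90°, α=195°
  d=(-0.9659,-0.2588)  start (3,4)  tX=0.6419 tY=2.8205  stride 1/|dx|=1.0353 1/|dy|=3.8637
    cross x-line → (2,4), t=0.6419
    cross x-line → (1,4), t=1.6771
    cross x-line → (0,4), t=2.7124 (wall)
  → r_1 = 2.7124
beam 2: φ=-45°, α=240°
  d=(-0.5000,-0.8660)  start (3,4)  tX=1.2400 tY=0.8429  stride 1/|dx|=2.0000 1/|dy|=1.1547
    cross y-line → (3,3), t=0.8429
    cross x-line → (2,3), t=1.2400
    cross y-line → (2,2), t=1.9976
    cross y-line → (2,1), t=3.1523
    cross x-line → (1,1), t=3.2400 (wall)
  → r_2 = 3.2400
beam 3: φ=0°, α=285°
  d=(0.2588,-0.9659)  start (3,4)  tX=1.4682 tY=0.7558  stride 1/|dx|=3.8637 1/|dy|=1.0353
    cross y-line → (3,3), t=0.7558
    cross x-line → (4,3), t=1.4682
    cross y-line → (4,2), t=1.7910
    cross y-line → (4,1), t=2.8263 (wall)
  → r_3 = 2.8263
beam 4: φ=45°, α=330°
  d=(0.8660,-0.5000)  start (3,4)  tX=0.4388 tY=1.4600  stride 1/|dx|=1.1547 1/|dy|=2.0000
    cross x-line → (4,4), t=0.4388
    cross y-line → (4,3), t=1.4600
    cross x-line → (5,3), t=1.5935 (wall)
  → r_4 = 1.5935
beam 5: φ=90°, α=15°
  d=(0.9659,0.2588)  start (3,4)  tX=0.3934 tY=1.0432  stride 1/|dx|=1.0353 1/|dy|=3.8637
    cross x-line → (4,4), t=0.3934
    cross y-line → (4,5), t=1.0432
    cross x-line → (5,5), t=1.4287 (wall)
  → r_5 = 1.4287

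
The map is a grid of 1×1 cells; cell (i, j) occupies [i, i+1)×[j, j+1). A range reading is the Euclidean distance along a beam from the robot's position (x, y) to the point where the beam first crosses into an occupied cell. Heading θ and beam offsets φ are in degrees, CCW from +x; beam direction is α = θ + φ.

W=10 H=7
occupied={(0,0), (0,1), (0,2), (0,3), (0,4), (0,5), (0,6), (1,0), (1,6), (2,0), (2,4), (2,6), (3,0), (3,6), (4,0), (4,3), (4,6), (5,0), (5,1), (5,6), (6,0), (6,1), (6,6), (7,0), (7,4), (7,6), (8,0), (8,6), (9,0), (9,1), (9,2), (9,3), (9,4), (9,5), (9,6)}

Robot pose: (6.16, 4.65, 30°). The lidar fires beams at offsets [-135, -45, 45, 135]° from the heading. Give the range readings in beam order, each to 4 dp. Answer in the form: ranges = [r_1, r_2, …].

ranges = [2.7435, 0.8696, 1.3976, 5.2160]

beam 1: φ=-135°, α=255°
  cosα=-0.2588 sinα=-0.9659 | (6,4) | tMaxX 0.6182 tMaxY 0.6729 | tΔX 3.8637 tΔY 1.0353
    t=0.6182 [x] (5,4)
    t=0.6729 [y] (5,3)
    t=1.7082 [y] (5,2)
    t=2.7435 [y] (5,1) — stop
  → r_1 = 2.7435
beam 2: φ=-45°, α=345°
  cosα=0.9659 sinα=-0.2588 | (6,4) | tMaxX 0.8696 tMaxY 2.5114 | tΔX 1.0353 tΔY 3.8637
    t=0.8696 [x] (7,4) — stop
  → r_2 = 0.8696
beam 3: φ=45°, α=75°
  cosα=0.2588 sinα=0.9659 | (6,4) | tMaxX 3.2455 tMaxY 0.3623 | tΔX 3.8637 tΔY 1.0353
    t=0.3623 [y] (6,5)
    t=1.3976 [y] (6,6) — stop
  → r_3 = 1.3976
beam 4: φ=135°, α=165°
  cosα=-0.9659 sinα=0.2588 | (6,4) | tMaxX 0.1656 tMaxY 1.3523 | tΔX 1.0353 tΔY 3.8637
    t=0.1656 [x] (5,4)
    t=1.2009 [x] (4,4)
    t=1.3523 [y] (4,5)
    t=2.2362 [x] (3,5)
    t=3.2715 [x] (2,5)
    t=4.3067 [x] (1,5)
    t=5.2160 [y] (1,6) — stop
  → r_4 = 5.2160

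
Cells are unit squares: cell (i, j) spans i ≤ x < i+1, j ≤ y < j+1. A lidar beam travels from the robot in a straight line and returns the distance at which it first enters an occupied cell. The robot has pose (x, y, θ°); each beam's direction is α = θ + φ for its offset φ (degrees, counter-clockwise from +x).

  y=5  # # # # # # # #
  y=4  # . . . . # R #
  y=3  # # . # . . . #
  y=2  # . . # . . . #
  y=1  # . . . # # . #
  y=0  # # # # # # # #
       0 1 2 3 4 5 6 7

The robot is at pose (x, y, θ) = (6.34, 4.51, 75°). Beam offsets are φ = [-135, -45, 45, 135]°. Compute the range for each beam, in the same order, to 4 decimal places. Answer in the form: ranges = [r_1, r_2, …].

beam 1: φ=-135°, α=300°
  cosα=0.5000 sinα=-0.8660 | (6,4) | tMaxX 1.3200 tMaxY 0.5889 | tΔX 2.0000 tΔY 1.1547
    t=0.5889 [y] (6,3)
    t=1.3200 [x] (7,3) — stop
  → r_1 = 1.3200
beam 2: φ=-45°, α=30°
  cosα=0.8660 sinα=0.5000 | (6,4) | tMaxX 0.7621 tMaxY 0.9800 | tΔX 1.1547 tΔY 2.0000
    t=0.7621 [x] (7,4) — stop
  → r_2 = 0.7621
beam 3: φ=45°, α=120°
  cosα=-0.5000 sinα=0.8660 | (6,4) | tMaxX 0.6800 tMaxY 0.5658 | tΔX 2.0000 tΔY 1.1547
    t=0.5658 [y] (6,5) — stop
  → r_3 = 0.5658
beam 4: φ=135°, α=210°
  cosα=-0.8660 sinα=-0.5000 | (6,4) | tMaxX 0.3926 tMaxY 1.0200 | tΔX 1.1547 tΔY 2.0000
    t=0.3926 [x] (5,4) — stop
  → r_4 = 0.3926

ranges = [1.3200, 0.7621, 0.5658, 0.3926]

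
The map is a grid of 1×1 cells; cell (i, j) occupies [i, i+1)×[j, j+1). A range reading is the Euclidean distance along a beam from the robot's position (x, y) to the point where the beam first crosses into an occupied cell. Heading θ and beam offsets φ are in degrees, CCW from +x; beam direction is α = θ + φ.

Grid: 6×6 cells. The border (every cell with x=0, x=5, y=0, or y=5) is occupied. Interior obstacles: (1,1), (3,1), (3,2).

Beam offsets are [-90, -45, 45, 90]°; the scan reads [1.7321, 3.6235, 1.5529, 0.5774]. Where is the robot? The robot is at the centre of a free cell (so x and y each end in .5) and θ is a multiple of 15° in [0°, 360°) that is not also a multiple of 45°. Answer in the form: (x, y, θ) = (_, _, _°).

(x, y, θ) = (1.5, 3.5, 60°)

Candidates: 13 free-cell centres × 16 headings = 208 poses. Raycast each; keep the one whose scan matches to 4 dp.
  (2.5, 4.5, 120°): beam 1 = 1.0000 ≠ 1.7321 ✗
  (2.5, 3.5, 255°): beam 1 = 1.5529 ≠ 1.7321 ✗
  (4.5, 1.5, 285°): beam 1 = 0.5176 ≠ 1.7321 ✗
  (1.5, 2.5, 105°): beam 1 = 1.5529 ≠ 1.7321 ✗
  …
  (1.5, 3.5, 60°): r_1=1.7321, r_2=3.6235, r_3=1.5529, r_4=0.5774 — all match ✓
No second candidate reproduces the full scan.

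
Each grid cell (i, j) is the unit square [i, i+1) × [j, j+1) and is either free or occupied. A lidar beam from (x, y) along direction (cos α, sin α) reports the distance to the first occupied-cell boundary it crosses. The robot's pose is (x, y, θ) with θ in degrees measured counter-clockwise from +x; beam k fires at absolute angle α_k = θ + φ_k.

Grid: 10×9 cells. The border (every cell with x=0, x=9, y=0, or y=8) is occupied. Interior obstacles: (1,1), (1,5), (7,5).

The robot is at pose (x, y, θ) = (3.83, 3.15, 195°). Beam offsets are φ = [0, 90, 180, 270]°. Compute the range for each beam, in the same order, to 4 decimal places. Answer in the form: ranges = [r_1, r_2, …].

beam 1: φ=0°, α=195°
  d=(-0.9659,-0.2588)  start (3,3)  tX=0.8593 tY=0.5796  stride 1/|dx|=1.0353 1/|dy|=3.8637
    cross y-line → (3,2), t=0.5796
    cross x-line → (2,2), t=0.8593
    cross x-line → (1,2), t=1.8946
    cross x-line → (0,2), t=2.9298 (wall)
  → r_1 = 2.9298
beam 2: φ=90°, α=285°
  d=(0.2588,-0.9659)  start (3,3)  tX=0.6568 tY=0.1553  stride 1/|dx|=3.8637 1/|dy|=1.0353
    cross y-line → (3,2), t=0.1553
    cross x-line → (4,2), t=0.6568
    cross y-line → (4,1), t=1.1906
    cross y-line → (4,0), t=2.2258 (wall)
  → r_2 = 2.2258
beam 3: φ=180°, α=15°
  d=(0.9659,0.2588)  start (3,3)  tX=0.1760 tY=3.2841  stride 1/|dx|=1.0353 1/|dy|=3.8637
    cross x-line → (4,3), t=0.1760
    cross x-line → (5,3), t=1.2113
    cross x-line → (6,3), t=2.2465
    cross x-line → (7,3), t=3.2818
    cross y-line → (7,4), t=3.2841
    cross x-line → (8,4), t=4.3171
    cross x-line → (9,4), t=5.3524 (wall)
  → r_3 = 5.3524
beam 4: φ=270°, α=105°
  d=(-0.2588,0.9659)  start (3,3)  tX=3.2069 tY=0.8800  stride 1/|dx|=3.8637 1/|dy|=1.0353
    cross y-line → (3,4), t=0.8800
    cross y-line → (3,5), t=1.9153
    cross y-line → (3,6), t=2.9505
    cross x-line → (2,6), t=3.2069
    cross y-line → (2,7), t=3.9858
    cross y-line → (2,8), t=5.0211 (wall)
  → r_4 = 5.0211

ranges = [2.9298, 2.2258, 5.3524, 5.0211]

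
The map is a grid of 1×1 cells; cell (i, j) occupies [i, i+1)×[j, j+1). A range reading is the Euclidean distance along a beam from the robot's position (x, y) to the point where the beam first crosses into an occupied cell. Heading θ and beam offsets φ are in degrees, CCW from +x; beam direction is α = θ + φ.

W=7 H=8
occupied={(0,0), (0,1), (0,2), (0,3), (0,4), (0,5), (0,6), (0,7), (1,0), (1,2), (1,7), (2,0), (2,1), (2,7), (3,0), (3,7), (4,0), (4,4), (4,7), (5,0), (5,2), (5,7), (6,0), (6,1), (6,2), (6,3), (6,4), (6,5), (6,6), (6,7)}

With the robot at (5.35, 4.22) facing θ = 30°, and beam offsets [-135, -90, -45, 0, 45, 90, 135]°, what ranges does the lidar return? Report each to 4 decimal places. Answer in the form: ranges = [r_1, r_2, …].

beam 1: φ=-135°, α=255°
  dir = (cos 255°, sin 255°) = (-0.2588, -0.9659); from cell (5,4)
  next x-line at t=1.3523, next y-line at t=0.2278; Δt_x=3.8637, Δt_y=1.0353
    y: enter (5,3) at t=0.2278
    y: enter (5,2) at t=1.2630 ← occupied
  → r_1 = 1.2630
beam 2: φ=-90°, α=300°
  dir = (cos 300°, sin 300°) = (0.5000, -0.8660); from cell (5,4)
  next x-line at t=1.3000, next y-line at t=0.2540; Δt_x=2.0000, Δt_y=1.1547
    y: enter (5,3) at t=0.2540
    x: enter (6,3) at t=1.3000 ← occupied
  → r_2 = 1.3000
beam 3: φ=-45°, α=345°
  dir = (cos 345°, sin 345°) = (0.9659, -0.2588); from cell (5,4)
  next x-line at t=0.6729, next y-line at t=0.8500; Δt_x=1.0353, Δt_y=3.8637
    x: enter (6,4) at t=0.6729 ← occupied
  → r_3 = 0.6729
beam 4: φ=0°, α=30°
  dir = (cos 30°, sin 30°) = (0.8660, 0.5000); from cell (5,4)
  next x-line at t=0.7506, next y-line at t=1.5600; Δt_x=1.1547, Δt_y=2.0000
    x: enter (6,4) at t=0.7506 ← occupied
  → r_4 = 0.7506
beam 5: φ=45°, α=75°
  dir = (cos 75°, sin 75°) = (0.2588, 0.9659); from cell (5,4)
  next x-line at t=2.5114, next y-line at t=0.8075; Δt_x=3.8637, Δt_y=1.0353
    y: enter (5,5) at t=0.8075
    y: enter (5,6) at t=1.8428
    x: enter (6,6) at t=2.5114 ← occupied
  → r_5 = 2.5114
beam 6: φ=90°, α=120°
  dir = (cos 120°, sin 120°) = (-0.5000, 0.8660); from cell (5,4)
  next x-line at t=0.7000, next y-line at t=0.9007; Δt_x=2.0000, Δt_y=1.1547
    x: enter (4,4) at t=0.7000 ← occupied
  → r_6 = 0.7000
beam 7: φ=135°, α=165°
  dir = (cos 165°, sin 165°) = (-0.9659, 0.2588); from cell (5,4)
  next x-line at t=0.3623, next y-line at t=3.0137; Δt_x=1.0353, Δt_y=3.8637
    x: enter (4,4) at t=0.3623 ← occupied
  → r_7 = 0.3623

ranges = [1.2630, 1.3000, 0.6729, 0.7506, 2.5114, 0.7000, 0.3623]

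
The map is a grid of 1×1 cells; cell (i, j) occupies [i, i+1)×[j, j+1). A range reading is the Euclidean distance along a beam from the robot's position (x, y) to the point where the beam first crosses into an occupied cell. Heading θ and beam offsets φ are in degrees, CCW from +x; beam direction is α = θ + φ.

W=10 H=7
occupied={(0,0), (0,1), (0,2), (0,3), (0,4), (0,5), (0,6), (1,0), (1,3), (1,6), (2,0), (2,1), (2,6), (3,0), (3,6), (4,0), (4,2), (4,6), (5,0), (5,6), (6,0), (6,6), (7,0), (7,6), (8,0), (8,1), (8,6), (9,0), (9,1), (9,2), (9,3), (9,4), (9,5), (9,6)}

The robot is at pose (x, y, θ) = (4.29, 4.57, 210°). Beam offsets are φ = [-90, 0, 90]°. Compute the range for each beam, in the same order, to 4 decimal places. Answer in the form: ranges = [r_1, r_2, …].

ranges = [1.6512, 2.6443, 4.1223]

beam 1: φ=-90°, α=120°
  direction (-0.5000, 0.8660); cell (4,4); t to first gridline: x 0.5800, y 0.4965 (then +2.0000 / +1.1547)
    (4,5) via y @ 0.4965
    (3,5) via x @ 0.5800
    (3,6) via y @ 1.6512  # hit
  → r_1 = 1.6512
beam 2: φ=0°, α=210°
  direction (-0.8660, -0.5000); cell (4,4); t to first gridline: x 0.3349, y 1.1400 (then +1.1547 / +2.0000)
    (3,4) via x @ 0.3349
    (3,3) via y @ 1.1400
    (2,3) via x @ 1.4896
    (1,3) via x @ 2.6443  # hit
  → r_2 = 2.6443
beam 3: φ=90°, α=300°
  direction (0.5000, -0.8660); cell (4,4); t to first gridline: x 1.4200, y 0.6582 (then +2.0000 / +1.1547)
    (4,3) via y @ 0.6582
    (5,3) via x @ 1.4200
    (5,2) via y @ 1.8129
    (5,1) via y @ 2.9676
    (6,1) via x @ 3.4200
    (6,0) via y @ 4.1223  # hit
  → r_3 = 4.1223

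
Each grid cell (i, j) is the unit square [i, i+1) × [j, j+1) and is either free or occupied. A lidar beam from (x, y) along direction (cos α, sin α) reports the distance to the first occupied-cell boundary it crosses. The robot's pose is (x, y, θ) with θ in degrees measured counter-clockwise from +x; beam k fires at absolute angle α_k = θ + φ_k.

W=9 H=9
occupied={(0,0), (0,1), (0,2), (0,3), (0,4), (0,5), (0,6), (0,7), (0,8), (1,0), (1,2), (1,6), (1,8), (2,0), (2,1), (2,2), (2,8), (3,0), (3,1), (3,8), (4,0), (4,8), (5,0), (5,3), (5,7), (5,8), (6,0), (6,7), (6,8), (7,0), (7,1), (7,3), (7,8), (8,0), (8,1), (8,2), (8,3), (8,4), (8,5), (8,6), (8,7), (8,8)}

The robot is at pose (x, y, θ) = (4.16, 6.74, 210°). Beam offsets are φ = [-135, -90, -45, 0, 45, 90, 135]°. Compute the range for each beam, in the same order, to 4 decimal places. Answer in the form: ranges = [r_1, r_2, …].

ranges = [1.3044, 1.4549, 3.2715, 3.6489, 4.4819, 3.1639, 3.9755]

beam 1: φ=-135°, α=75°
  direction (0.2588, 0.9659); cell (4,6); t to first gridline: x 3.2455, y 0.2692 (then +3.8637 / +1.0353)
    (4,7) via y @ 0.2692
    (4,8) via y @ 1.3044  # hit
  → r_1 = 1.3044
beam 2: φ=-90°, α=120°
  direction (-0.5000, 0.8660); cell (4,6); t to first gridline: x 0.3200, y 0.3002 (then +2.0000 / +1.1547)
    (4,7) via y @ 0.3002
    (3,7) via x @ 0.3200
    (3,8) via y @ 1.4549  # hit
  → r_2 = 1.4549
beam 3: φ=-45°, α=165°
  direction (-0.9659, 0.2588); cell (4,6); t to first gridline: x 0.1656, y 1.0046 (then +1.0353 / +3.8637)
    (3,6) via x @ 0.1656
    (3,7) via y @ 1.0046
    (2,7) via x @ 1.2009
    (1,7) via x @ 2.2362
    (0,7) via x @ 3.2715  # hit
  → r_3 = 3.2715
beam 4: φ=0°, α=210°
  direction (-0.8660, -0.5000); cell (4,6); t to first gridline: x 0.1848, y 1.4800 (then +1.1547 / +2.0000)
    (3,6) via x @ 0.1848
    (2,6) via x @ 1.3395
    (2,5) via y @ 1.4800
    (1,5) via x @ 2.4942
    (1,4) via y @ 3.4800
    (0,4) via x @ 3.6489  # hit
  → r_4 = 3.6489
beam 5: φ=45°, α=255°
  direction (-0.2588, -0.9659); cell (4,6); t to first gridline: x 0.6182, y 0.7661 (then +3.8637 / +1.0353)
    (3,6) via x @ 0.6182
    (3,5) via y @ 0.7661
    (3,4) via y @ 1.8014
    (3,3) via y @ 2.8367
    (3,2) via y @ 3.8719
    (2,2) via x @ 4.4819  # hit
  → r_5 = 4.4819
beam 6: φ=90°, α=300°
  direction (0.5000, -0.8660); cell (4,6); t to first gridline: x 1.6800, y 0.8545 (then +2.0000 / +1.1547)
    (4,5) via y @ 0.8545
    (5,5) via x @ 1.6800
    (5,4) via y @ 2.0092
    (5,3) via y @ 3.1639  # hit
  → r_6 = 3.1639
beam 7: φ=135°, α=345°
  direction (0.9659, -0.2588); cell (4,6); t to first gridline: x 0.8696, y 2.8591 (then +1.0353 / +3.8637)
    (5,6) via x @ 0.8696
    (6,6) via x @ 1.9049
    (6,5) via y @ 2.8591
    (7,5) via x @ 2.9402
    (8,5) via x @ 3.9755  # hit
  → r_7 = 3.9755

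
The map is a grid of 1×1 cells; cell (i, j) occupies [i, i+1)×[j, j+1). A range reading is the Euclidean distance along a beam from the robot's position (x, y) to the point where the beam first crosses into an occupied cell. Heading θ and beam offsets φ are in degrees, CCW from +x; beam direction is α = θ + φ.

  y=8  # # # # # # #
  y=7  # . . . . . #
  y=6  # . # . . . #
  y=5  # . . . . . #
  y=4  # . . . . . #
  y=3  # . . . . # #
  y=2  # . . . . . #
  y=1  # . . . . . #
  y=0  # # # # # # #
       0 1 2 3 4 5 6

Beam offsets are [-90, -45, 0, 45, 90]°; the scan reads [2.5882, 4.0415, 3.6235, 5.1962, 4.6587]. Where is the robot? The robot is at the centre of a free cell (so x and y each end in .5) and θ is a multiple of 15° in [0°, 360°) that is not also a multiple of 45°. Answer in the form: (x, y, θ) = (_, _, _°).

(x, y, θ) = (2.5, 3.5, 15°)

Candidates: 33 free-cell centres × 16 headings = 528 poses. Raycast each; keep the one whose scan matches to 4 dp.
  (1.5, 2.5, 15°): beam 1 = 1.5529 ≠ 2.5882 ✗
  (2.5, 5.5, 15°): beam 1 = 4.6587 ≠ 2.5882 ✗
  (3.5, 1.5, 255°): beam 2 = 1.0000 ≠ 4.0415 ✗
  (4.5, 5.5, 15°): beam 1 = 1.9319 ≠ 2.5882 ✗
  …
  (2.5, 3.5, 15°): r_1=2.5882, r_2=4.0415, r_3=3.6235, r_4=5.1962, r_5=4.6587 — all match ✓
Only this pose fits every beam.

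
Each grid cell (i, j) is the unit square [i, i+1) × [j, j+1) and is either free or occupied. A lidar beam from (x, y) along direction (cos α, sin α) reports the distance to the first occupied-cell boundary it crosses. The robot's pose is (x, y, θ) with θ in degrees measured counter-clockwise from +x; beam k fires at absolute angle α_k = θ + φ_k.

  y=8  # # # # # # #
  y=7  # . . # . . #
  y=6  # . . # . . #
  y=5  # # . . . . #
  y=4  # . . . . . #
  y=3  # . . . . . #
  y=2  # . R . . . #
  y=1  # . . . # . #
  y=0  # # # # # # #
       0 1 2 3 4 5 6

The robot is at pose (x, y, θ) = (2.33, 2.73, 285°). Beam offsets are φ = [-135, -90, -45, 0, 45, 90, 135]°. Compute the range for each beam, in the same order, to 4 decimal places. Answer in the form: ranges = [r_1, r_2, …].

ranges = [1.5358, 1.3769, 1.9976, 1.7910, 1.9283, 3.7995, 6.0853]

beam 1: φ=-135°, α=150°
  dir = (cos 150°, sin 150°) = (-0.8660, 0.5000); from cell (2,2)
  next x-line at t=0.3811, next y-line at t=0.5400; Δt_x=1.1547, Δt_y=2.0000
    x: enter (1,2) at t=0.3811
    y: enter (1,3) at t=0.5400
    x: enter (0,3) at t=1.5358 ← occupied
  → r_1 = 1.5358
beam 2: φ=-90°, α=195°
  dir = (cos 195°, sin 195°) = (-0.9659, -0.2588); from cell (2,2)
  next x-line at t=0.3416, next y-line at t=2.8205; Δt_x=1.0353, Δt_y=3.8637
    x: enter (1,2) at t=0.3416
    x: enter (0,2) at t=1.3769 ← occupied
  → r_2 = 1.3769
beam 3: φ=-45°, α=240°
  dir = (cos 240°, sin 240°) = (-0.5000, -0.8660); from cell (2,2)
  next x-line at t=0.6600, next y-line at t=0.8429; Δt_x=2.0000, Δt_y=1.1547
    x: enter (1,2) at t=0.6600
    y: enter (1,1) at t=0.8429
    y: enter (1,0) at t=1.9976 ← occupied
  → r_3 = 1.9976
beam 4: φ=0°, α=285°
  dir = (cos 285°, sin 285°) = (0.2588, -0.9659); from cell (2,2)
  next x-line at t=2.5887, next y-line at t=0.7558; Δt_x=3.8637, Δt_y=1.0353
    y: enter (2,1) at t=0.7558
    y: enter (2,0) at t=1.7910 ← occupied
  → r_4 = 1.7910
beam 5: φ=45°, α=330°
  dir = (cos 330°, sin 330°) = (0.8660, -0.5000); from cell (2,2)
  next x-line at t=0.7736, next y-line at t=1.4600; Δt_x=1.1547, Δt_y=2.0000
    x: enter (3,2) at t=0.7736
    y: enter (3,1) at t=1.4600
    x: enter (4,1) at t=1.9283 ← occupied
  → r_5 = 1.9283
beam 6: φ=90°, α=15°
  dir = (cos 15°, sin 15°) = (0.9659, 0.2588); from cell (2,2)
  next x-line at t=0.6936, next y-line at t=1.0432; Δt_x=1.0353, Δt_y=3.8637
    x: enter (3,2) at t=0.6936
    y: enter (3,3) at t=1.0432
    x: enter (4,3) at t=1.7289
    x: enter (5,3) at t=2.7642
    x: enter (6,3) at t=3.7995 ← occupied
  → r_6 = 3.7995
beam 7: φ=135°, α=60°
  dir = (cos 60°, sin 60°) = (0.5000, 0.8660); from cell (2,2)
  next x-line at t=1.3400, next y-line at t=0.3118; Δt_x=2.0000, Δt_y=1.1547
    y: enter (2,3) at t=0.3118
    x: enter (3,3) at t=1.3400
    y: enter (3,4) at t=1.4665
    y: enter (3,5) at t=2.6212
    x: enter (4,5) at t=3.3400
    y: enter (4,6) at t=3.7759
    y: enter (4,7) at t=4.9306
    x: enter (5,7) at t=5.3400
    y: enter (5,8) at t=6.0853 ← occupied
  → r_7 = 6.0853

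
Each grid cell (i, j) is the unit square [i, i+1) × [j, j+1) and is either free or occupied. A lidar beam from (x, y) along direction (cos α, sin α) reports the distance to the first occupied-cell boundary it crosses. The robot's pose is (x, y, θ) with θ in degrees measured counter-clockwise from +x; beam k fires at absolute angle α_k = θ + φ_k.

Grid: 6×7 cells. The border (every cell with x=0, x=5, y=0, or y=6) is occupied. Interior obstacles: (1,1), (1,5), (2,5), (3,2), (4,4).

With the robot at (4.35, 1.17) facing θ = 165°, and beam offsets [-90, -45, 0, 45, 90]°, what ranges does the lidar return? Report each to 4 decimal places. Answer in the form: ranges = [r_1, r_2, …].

beam 1: φ=-90°, α=75°
  direction (0.2588, 0.9659); cell (4,1); t to first gridline: x 2.5114, y 0.8593 (then +3.8637 / +1.0353)
    (4,2) via y @ 0.8593
    (4,3) via y @ 1.8946
    (5,3) via x @ 2.5114  # hit
  → r_1 = 2.5114
beam 2: φ=-45°, α=120°
  direction (-0.5000, 0.8660); cell (4,1); t to first gridline: x 0.7000, y 0.9584 (then +2.0000 / +1.1547)
    (3,1) via x @ 0.7000
    (3,2) via y @ 0.9584  # hit
  → r_2 = 0.9584
beam 3: φ=0°, α=165°
  direction (-0.9659, 0.2588); cell (4,1); t to first gridline: x 0.3623, y 3.2069 (then +1.0353 / +3.8637)
    (3,1) via x @ 0.3623
    (2,1) via x @ 1.3976
    (1,1) via x @ 2.4329  # hit
  → r_3 = 2.4329
beam 4: φ=45°, α=210°
  direction (-0.8660, -0.5000); cell (4,1); t to first gridline: x 0.4041, y 0.3400 (then +1.1547 / +2.0000)
    (4,0) via y @ 0.3400  # hit
  → r_4 = 0.3400
beam 5: φ=90°, α=255°
  direction (-0.2588, -0.9659); cell (4,1); t to first gridline: x 1.3523, y 0.1760 (then +3.8637 / +1.0353)
    (4,0) via y @ 0.1760  # hit
  → r_5 = 0.1760

ranges = [2.5114, 0.9584, 2.4329, 0.3400, 0.1760]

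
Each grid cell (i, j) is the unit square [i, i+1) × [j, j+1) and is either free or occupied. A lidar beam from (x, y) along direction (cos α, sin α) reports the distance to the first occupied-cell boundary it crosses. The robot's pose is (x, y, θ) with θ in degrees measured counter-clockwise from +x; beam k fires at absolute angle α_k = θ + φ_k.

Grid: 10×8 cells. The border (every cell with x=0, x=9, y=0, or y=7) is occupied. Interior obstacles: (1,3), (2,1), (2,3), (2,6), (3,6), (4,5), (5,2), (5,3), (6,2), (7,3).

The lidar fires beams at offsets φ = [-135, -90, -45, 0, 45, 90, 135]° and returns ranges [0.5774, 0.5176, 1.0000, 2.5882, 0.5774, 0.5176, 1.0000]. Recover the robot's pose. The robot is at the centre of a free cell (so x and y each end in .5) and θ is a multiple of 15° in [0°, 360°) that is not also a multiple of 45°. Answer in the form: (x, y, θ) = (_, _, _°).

(x, y, θ) = (6.5, 1.5, 15°)

Candidates: 38 free-cell centres × 16 headings = 608 poses. Raycast each; keep the one whose scan matches to 4 dp.
  (5.5, 1.5, 15°): beam 4 = 3.6235 ≠ 2.5882 ✗
  (8.5, 3.5, 345°): beam 2 = 2.5882 ≠ 0.5176 ✗
  (2.5, 5.5, 240°): beam 1 = 0.5176 ≠ 0.5774 ✗
  (4.5, 2.5, 105°): beam 4 = 3.6235 ≠ 2.5882 ✗
  …
  (6.5, 1.5, 15°): r_1=0.5774, r_2=0.5176, r_3=1.0000, r_4=2.5882, r_5=0.5774, r_6=0.5176, r_7=1.0000 — all match ✓
Only this pose fits every beam.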